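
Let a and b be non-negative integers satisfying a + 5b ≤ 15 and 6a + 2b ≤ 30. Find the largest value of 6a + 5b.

(a,b)=(4,2): 1·4+5·2=14≤15, 6·4+2·2=28≤30, objective 34.
(a,b)=(4,1): 1·4+5·1=9≤15, 6·4+2·1=26≤30, objective 29.
(a,b)=(3,2): 1·3+5·2=13≤15, 6·3+2·2=22≤30, objective 28.
Maximum is 34 at (a,b)=(4,2).

34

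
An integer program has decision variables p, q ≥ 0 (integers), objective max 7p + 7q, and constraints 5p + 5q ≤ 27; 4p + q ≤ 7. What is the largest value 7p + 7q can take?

(p,q)=(0,5): 5·0+5·5=25≤27, 4·0+1·5=5≤7, objective 35.
(p,q)=(0,4): 5·0+5·4=20≤27, 4·0+1·4=4≤7, objective 28.
The best lattice point is (0,5), giving 35.

35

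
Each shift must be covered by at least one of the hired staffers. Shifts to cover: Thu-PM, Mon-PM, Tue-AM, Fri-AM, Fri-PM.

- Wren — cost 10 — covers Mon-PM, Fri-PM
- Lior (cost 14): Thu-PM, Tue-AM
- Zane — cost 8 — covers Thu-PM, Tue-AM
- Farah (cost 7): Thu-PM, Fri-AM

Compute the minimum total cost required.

This is a weighted set-cover instance.
Choose Wren, Zane, and Farah: together they cover Thu-PM, Mon-PM, Tue-AM, Fri-AM, Fri-PM — every shift.
Total cost: 10 + 8 + 7 = 25.
No cover costs less than 25.

25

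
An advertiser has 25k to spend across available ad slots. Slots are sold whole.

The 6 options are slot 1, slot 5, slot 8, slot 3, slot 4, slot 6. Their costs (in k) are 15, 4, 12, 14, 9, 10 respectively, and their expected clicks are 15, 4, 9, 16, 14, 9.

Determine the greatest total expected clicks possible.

30

Take slot 3 and slot 4: cost 14 + 9 = 23 ≤ 25, expected clicks 16 + 14 = 30.
No other feasible combination does better.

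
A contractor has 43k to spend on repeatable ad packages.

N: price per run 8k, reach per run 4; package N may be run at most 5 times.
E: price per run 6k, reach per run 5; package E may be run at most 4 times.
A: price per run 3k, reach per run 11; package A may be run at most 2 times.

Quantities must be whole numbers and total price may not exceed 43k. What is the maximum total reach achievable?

46

Take 1×N, 4×E, and 2×A: price 38 ≤ 43, reach 1·4 + 4·5 + 2·11 = 46.
A has the best ratio (11/3) and is taken to its limit of 2; remaining capacity is filled optimally with the others.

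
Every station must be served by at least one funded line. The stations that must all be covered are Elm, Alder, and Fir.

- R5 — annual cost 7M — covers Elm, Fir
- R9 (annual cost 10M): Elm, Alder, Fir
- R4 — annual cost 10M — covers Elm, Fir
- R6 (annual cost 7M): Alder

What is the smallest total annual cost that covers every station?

R9 alone covers Elm, Alder, Fir — every station.
Total annual cost: 10.
No cover costs less than 10.

10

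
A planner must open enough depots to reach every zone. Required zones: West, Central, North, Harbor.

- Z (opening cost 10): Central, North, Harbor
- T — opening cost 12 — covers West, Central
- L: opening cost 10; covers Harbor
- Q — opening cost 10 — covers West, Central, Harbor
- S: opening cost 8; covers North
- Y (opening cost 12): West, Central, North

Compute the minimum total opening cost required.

Choose Q and S: together they cover West, Central, North, Harbor — every zone.
Total opening cost: 10 + 8 = 18.

18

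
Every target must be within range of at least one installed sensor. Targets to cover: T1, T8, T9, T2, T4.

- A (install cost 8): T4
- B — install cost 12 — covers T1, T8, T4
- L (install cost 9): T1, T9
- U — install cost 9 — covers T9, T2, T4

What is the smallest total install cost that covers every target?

21

Choose B and U: together they cover T1, T8, T9, T2, T4 — every target.
Total install cost: 12 + 9 = 21.
No cover costs less than 21.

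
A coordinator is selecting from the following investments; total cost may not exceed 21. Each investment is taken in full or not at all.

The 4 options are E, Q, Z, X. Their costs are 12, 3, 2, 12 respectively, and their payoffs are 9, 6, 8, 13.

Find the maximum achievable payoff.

Treat it as a binary knapsack problem.
Take Q, Z, and X: cost 3 + 2 + 12 = 17 ≤ 21, payoff 6 + 8 + 13 = 27.
No other feasible combination does better.

27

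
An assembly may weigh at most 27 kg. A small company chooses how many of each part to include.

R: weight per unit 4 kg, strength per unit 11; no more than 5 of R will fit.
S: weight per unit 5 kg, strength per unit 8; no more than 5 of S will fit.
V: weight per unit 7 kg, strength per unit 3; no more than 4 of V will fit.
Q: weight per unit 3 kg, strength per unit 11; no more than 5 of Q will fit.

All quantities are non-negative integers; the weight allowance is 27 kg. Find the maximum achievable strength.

This is a bounded integer knapsack.
Q has the best ratio (11/3); taking only Q gives at most 5×11 = 55 (stopped by the supply cap of 5).
Mixing does better — 3×R and 5×Q: weight 27 ≤ 27, strength 3·11 + 5·11 = 88.

88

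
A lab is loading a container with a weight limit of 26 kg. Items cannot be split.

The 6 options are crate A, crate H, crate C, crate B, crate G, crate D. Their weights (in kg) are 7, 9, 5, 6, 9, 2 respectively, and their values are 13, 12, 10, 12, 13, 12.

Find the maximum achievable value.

50

crate A + crate B + crate G + crate D: weight 7 + 6 + 9 + 2 = 24 ≤ 26, value 13 + 12 + 13 + 12 = 50.
crate A + crate H + crate B + crate D: weight 7 + 9 + 6 + 2 = 24 ≤ 26, value 13 + 12 + 12 + 12 = 49.
Best is crate A, crate B, crate G, and crate D with total value 50.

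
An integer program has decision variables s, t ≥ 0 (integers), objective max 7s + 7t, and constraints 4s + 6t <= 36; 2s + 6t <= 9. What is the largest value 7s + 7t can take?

The continuous relaxation peaks at (4.5, 0) with value 31.50; rounding to a feasible lattice point costs some objective.
(s,t)=(4,0): 4·4+6·0=16≤36, 2·4+6·0=8≤9, objective 28.
(s,t)=(3,0): 4·3+6·0=12≤36, 2·3+6·0=6≤9, objective 21.
Maximum is 28 at (s,t)=(4,0).

28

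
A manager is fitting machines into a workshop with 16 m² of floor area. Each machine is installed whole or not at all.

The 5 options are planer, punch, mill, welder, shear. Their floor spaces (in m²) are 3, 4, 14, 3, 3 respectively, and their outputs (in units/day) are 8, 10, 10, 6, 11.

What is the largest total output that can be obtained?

35

Take planer, punch, welder, and shear: floor space 3 + 4 + 3 + 3 = 13 ≤ 16, output 8 + 10 + 6 + 11 = 35.
No other feasible combination does better.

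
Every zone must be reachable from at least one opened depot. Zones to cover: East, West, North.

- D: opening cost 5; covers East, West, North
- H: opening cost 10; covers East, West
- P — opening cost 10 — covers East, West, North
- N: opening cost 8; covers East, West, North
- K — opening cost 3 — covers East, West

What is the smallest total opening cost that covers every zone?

5

The greedy cost-per-new-zone heuristic would pick K and D for 8, but a cheaper cover exists.
D alone covers East, West, North — every zone.
Total opening cost: 5.
No cover costs less than 5.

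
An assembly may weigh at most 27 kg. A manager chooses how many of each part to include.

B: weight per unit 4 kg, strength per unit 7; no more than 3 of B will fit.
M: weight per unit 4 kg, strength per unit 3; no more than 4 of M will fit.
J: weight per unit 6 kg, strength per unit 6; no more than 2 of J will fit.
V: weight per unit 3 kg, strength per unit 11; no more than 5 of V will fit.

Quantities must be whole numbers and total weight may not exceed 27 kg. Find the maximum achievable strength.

76

Take 3×B and 5×V: weight 27 ≤ 27, strength 3·7 + 5·11 = 76.
V has the best ratio (11/3) and is taken to its limit of 5; remaining capacity is filled optimally with the others.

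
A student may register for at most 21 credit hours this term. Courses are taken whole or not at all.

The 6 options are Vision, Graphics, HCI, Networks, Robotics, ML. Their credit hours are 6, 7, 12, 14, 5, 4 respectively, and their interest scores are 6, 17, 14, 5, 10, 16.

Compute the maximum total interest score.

Allowing fractional choices, the relaxed optimum would be about 48.8, but courses are indivisible.
Vision + Graphics + ML: credit hours 6 + 7 + 4 = 17 ≤ 21, interest score 6 + 17 + 16 = 39.
HCI + Robotics + ML: credit hours 12 + 5 + 4 = 21 ≤ 21, interest score 14 + 10 + 16 = 40.
Graphics + Robotics + ML: credit hours 7 + 5 + 4 = 16 ≤ 21, interest score 17 + 10 + 16 = 43.
Best is Graphics, Robotics, and ML with total interest score 43.

43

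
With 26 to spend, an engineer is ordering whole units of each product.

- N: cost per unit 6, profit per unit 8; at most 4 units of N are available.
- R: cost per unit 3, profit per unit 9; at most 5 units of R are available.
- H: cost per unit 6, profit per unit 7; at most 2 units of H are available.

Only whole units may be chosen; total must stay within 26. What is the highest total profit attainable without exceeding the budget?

53

R has the best ratio (9/3); taking only R gives at most 5×9 = 45 (stopped by the supply cap of 5).
Mixing does better — 1×N and 5×R: cost 21 ≤ 26, profit 1·8 + 5·9 = 53.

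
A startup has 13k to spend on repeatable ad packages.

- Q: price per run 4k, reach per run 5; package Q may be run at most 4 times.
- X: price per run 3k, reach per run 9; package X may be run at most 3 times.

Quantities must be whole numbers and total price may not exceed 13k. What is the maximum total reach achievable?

X has the best ratio (9/3); taking only X gives at most 3×9 = 27 (stopped by the supply cap of 3).
Mixing does better — 1×Q and 3×X: price 13 ≤ 13, reach 1·5 + 3·9 = 32.

32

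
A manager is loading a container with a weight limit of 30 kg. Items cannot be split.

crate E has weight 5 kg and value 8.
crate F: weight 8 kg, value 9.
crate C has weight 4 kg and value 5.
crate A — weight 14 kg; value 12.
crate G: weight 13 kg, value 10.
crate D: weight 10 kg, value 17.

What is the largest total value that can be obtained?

39

crate E + crate F + crate C + crate D: weight 5 + 8 + 4 + 10 = 27 ≤ 30, value 8 + 9 + 5 + 17 = 39.
crate E + crate G + crate D: weight 5 + 13 + 10 = 28 ≤ 30, value 8 + 10 + 17 = 35.
crate E + crate A + crate D: weight 5 + 14 + 10 = 29 ≤ 30, value 8 + 12 + 17 = 37.
Best is crate E, crate F, crate C, and crate D with total value 39.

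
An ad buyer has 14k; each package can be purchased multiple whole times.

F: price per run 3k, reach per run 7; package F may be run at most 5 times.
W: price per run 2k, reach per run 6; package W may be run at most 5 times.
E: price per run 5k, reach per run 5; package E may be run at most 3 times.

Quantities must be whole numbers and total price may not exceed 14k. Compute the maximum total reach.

38

Take 2×F and 4×W: price 14 ≤ 14, reach 2·7 + 4·6 = 38.
No other integer combination yields more.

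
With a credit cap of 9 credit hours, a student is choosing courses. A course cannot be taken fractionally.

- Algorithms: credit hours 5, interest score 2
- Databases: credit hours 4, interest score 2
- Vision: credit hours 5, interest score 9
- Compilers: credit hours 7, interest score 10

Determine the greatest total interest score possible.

Treat it as a binary knapsack problem.
Databases + Vision: credit hours 4 + 5 = 9 ≤ 9, interest score 2 + 9 = 11.
Vision: credit hours 5 ≤ 9, interest score 9.
Compilers: credit hours 7 ≤ 9, interest score 10.
Best is Databases and Vision with total interest score 11.

11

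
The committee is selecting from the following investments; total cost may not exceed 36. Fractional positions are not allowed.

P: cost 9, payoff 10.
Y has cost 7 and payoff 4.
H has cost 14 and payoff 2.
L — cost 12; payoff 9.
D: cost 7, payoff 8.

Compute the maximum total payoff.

Allowing fractional choices, the relaxed optimum would be about 31.1, but investments are indivisible.
P + Y + L + D: cost 9 + 7 + 12 + 7 = 35 ≤ 36, payoff 10 + 4 + 9 + 8 = 31.
P + L + D: cost 9 + 12 + 7 = 28 ≤ 36, payoff 10 + 9 + 8 = 27.
Best is P, Y, L, and D with total payoff 31.

31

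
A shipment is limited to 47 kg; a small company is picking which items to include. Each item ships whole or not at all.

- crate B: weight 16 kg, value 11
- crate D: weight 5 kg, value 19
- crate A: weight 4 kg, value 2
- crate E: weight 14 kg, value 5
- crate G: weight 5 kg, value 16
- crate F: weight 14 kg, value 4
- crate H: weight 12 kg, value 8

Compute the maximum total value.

Take crate B, crate D, crate A, crate G, and crate H: weight 16 + 5 + 4 + 5 + 12 = 42 ≤ 47, value 11 + 19 + 2 + 16 + 8 = 56.
No other feasible combination does better.

56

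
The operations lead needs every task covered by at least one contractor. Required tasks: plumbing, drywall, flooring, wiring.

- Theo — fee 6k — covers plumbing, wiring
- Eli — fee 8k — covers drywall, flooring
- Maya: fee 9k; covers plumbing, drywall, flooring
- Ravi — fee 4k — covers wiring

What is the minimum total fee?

This is a weighted set-cover instance.
The greedy cost-per-new-task heuristic would pick Theo and Eli for 14, but a cheaper cover exists.
Choose Maya and Ravi: together they cover plumbing, drywall, flooring, wiring — every task.
Total fee: 9 + 4 = 13.
No cover costs less than 13.

13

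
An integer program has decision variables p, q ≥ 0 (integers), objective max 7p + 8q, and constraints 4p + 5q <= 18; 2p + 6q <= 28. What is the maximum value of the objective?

30

The continuous relaxation peaks at (4.5, 0) with value 31.50; rounding to a feasible lattice point costs some objective.
(p,q)=(2,2): 4·2+5·2=18≤18, 2·2+6·2=16≤28, objective 30.
(p,q)=(3,1): 4·3+5·1=17≤18, 2·3+6·1=12≤28, objective 29.
(p,q)=(4,0): 4·4+5·0=16≤18, 2·4+6·0=8≤28, objective 28.
Maximum is 30 at (p,q)=(2,2).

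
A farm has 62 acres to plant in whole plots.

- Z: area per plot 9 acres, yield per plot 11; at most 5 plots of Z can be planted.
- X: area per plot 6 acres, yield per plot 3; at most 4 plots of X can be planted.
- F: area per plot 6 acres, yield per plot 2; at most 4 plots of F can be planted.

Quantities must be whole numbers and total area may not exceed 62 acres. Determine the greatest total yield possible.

61

5×Z, 1×X, and 1×F: area 57 ≤ 62, yield 5·11 + 1·3 + 1·2 = 60.
5×Z and 2×X: area 57 ≤ 62, yield 5·11 + 2·3 = 61.
Best is 61.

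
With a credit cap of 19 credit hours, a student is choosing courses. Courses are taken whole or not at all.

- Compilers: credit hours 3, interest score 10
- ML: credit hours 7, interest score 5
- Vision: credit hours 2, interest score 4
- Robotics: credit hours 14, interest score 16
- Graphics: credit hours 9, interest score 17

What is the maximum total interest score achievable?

32

Allowing fractional choices, the relaxed optimum would be about 36.7, but courses are indivisible.
Compilers + Vision + Robotics: credit hours 3 + 2 + 14 = 19 ≤ 19, interest score 10 + 4 + 16 = 30.
Compilers + Vision + Graphics: credit hours 3 + 2 + 9 = 14 ≤ 19, interest score 10 + 4 + 17 = 31.
Compilers + ML + Graphics: credit hours 3 + 7 + 9 = 19 ≤ 19, interest score 10 + 5 + 17 = 32.
Best is Compilers, ML, and Graphics with total interest score 32.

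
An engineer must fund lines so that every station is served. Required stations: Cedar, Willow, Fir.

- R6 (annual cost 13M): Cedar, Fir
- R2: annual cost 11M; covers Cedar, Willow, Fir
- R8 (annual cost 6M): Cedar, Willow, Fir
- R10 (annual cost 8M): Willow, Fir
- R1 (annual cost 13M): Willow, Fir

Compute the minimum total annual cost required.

R8 alone covers Cedar, Willow, Fir — every station.
Total annual cost: 6.

6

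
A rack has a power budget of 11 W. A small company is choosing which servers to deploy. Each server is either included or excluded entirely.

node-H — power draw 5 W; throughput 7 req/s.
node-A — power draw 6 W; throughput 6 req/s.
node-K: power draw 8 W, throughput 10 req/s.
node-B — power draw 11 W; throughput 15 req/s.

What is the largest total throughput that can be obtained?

15

Allowing fractional choices, the relaxed optimum would be about 15.2, but servers are indivisible.
node-B: power draw 11 ≤ 11, throughput 15.
node-H + node-A: power draw 5 + 6 = 11 ≤ 11, throughput 7 + 6 = 13.
node-K: power draw 8 ≤ 11, throughput 10.
Best is node-B with total throughput 15.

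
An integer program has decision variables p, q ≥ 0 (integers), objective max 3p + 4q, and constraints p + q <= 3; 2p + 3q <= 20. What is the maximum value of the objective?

(p,q)=(0,3): 1·0+1·3=3≤3, 2·0+3·3=9≤20, objective 12.
(p,q)=(1,2): 1·1+1·2=3≤3, 2·1+3·2=8≤20, objective 11.
No feasible integer point exceeds 12.

12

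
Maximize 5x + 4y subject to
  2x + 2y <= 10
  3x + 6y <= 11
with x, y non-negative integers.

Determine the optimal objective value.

(x,y)=(3,0) is feasible, giving 15.
(x,y)=(2,0) is feasible, giving 10.
No feasible integer point exceeds 15.

15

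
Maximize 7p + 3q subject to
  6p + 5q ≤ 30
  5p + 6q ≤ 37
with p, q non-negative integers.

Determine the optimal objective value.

(p,q)=(5,0): 6·5+5·0=30≤30, 5·5+6·0=25≤37, objective 35.
(p,q)=(4,1): 6·4+5·1=29≤30, 5·4+6·1=26≤37, objective 31.
(p,q)=(4,0): 6·4+5·0=24≤30, 5·4+6·0=20≤37, objective 28.
The best lattice point is (5,0), giving 35.

35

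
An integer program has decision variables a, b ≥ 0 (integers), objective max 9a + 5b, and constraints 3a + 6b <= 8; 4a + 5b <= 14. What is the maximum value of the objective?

(a,b)=(2,0) is feasible, giving 18.
(a,b)=(1,0) is feasible, giving 9.
Maximum is 18 at (a,b)=(2,0).

18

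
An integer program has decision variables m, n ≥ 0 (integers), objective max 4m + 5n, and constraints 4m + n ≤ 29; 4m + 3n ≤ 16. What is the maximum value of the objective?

25

(m,n)=(0,5) is feasible, giving 25.
(m,n)=(1,4) is feasible, giving 24.
The best lattice point is (0,5), giving 25.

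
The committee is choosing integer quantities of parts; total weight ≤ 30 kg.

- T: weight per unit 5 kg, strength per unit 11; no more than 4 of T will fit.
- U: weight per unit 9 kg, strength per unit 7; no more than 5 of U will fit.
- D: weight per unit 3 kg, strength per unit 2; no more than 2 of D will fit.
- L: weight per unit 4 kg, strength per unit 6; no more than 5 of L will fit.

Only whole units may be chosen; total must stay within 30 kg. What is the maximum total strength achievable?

This is a bounded integer knapsack.
T has the best ratio (11/5); taking only T gives at most 4×11 = 44 (stopped by the supply cap of 4).
Mixing does better — 4×T and 2×L: weight 28 ≤ 30, strength 4·11 + 2·6 = 56.

56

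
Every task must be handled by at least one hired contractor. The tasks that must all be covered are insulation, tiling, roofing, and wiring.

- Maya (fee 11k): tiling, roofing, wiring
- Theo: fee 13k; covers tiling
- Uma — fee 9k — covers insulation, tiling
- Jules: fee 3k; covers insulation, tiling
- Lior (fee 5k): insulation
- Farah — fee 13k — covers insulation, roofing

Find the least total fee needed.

This is a weighted set-cover instance.
Choose Maya and Jules: together they cover insulation, tiling, roofing, wiring — every task.
Total fee: 11 + 3 = 14.
No cover costs less than 14.

14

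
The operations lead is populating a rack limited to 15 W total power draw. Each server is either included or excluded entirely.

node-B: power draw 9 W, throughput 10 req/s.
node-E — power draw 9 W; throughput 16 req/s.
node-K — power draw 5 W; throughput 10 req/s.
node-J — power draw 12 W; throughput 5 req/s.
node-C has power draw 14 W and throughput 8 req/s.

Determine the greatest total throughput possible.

26

Take node-E and node-K: power draw 9 + 5 = 14 ≤ 15, throughput 16 + 10 = 26.
No other feasible combination does better.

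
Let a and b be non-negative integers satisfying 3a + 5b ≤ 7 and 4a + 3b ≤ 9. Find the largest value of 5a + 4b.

10

The continuous relaxation peaks at (2.18, 0.0909) with value 11.27; rounding to a feasible lattice point costs some objective.
(a,b)=(2,0): 3·2+5·0=6≤7, 4·2+3·0=8≤9, objective 10.
(a,b)=(1,0): 3·1+5·0=3≤7, 4·1+3·0=4≤9, objective 5.
No feasible integer point exceeds 10.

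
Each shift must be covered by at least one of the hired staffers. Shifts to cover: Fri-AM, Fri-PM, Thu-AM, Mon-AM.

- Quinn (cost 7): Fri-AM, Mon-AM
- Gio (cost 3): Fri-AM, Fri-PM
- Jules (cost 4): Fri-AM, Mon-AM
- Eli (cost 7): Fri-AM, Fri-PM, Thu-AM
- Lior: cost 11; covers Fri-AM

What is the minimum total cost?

11

The greedy cost-per-new-shift heuristic would pick Gio, Jules, and Eli for 14, but a cheaper cover exists.
Choose Jules and Eli: together they cover Fri-AM, Fri-PM, Thu-AM, Mon-AM — every shift.
Total cost: 4 + 7 = 11.
No cover costs less than 11.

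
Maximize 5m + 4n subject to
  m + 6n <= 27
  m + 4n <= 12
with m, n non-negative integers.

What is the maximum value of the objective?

(m,n)=(12,0) is feasible, giving 60.
(m,n)=(11,0) is feasible, giving 55.
No feasible integer point exceeds 60.

60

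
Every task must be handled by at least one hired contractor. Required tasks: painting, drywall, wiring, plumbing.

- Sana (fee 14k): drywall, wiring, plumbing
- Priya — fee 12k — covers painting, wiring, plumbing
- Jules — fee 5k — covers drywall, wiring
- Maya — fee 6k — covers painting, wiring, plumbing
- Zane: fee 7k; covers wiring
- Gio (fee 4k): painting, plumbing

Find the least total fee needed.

This is a weighted set-cover instance.
Choose Jules and Gio: together they cover painting, drywall, wiring, plumbing — every task.
Total fee: 5 + 4 = 9.

9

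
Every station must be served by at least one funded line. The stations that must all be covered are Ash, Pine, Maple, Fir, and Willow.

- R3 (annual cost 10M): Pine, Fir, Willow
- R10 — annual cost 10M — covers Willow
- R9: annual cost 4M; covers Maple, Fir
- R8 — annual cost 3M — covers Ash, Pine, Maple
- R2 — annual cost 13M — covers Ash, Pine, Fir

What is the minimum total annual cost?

13

The greedy cost-per-new-station heuristic would pick R8, R9, and R3 for 17, but a cheaper cover exists.
Choose R3 and R8: together they cover Ash, Pine, Maple, Fir, Willow — every station.
Total annual cost: 10 + 3 = 13.
No cover costs less than 13.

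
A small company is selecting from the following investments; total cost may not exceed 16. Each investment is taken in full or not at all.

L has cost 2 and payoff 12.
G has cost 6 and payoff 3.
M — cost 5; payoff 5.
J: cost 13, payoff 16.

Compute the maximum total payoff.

Allowing fractional choices, the relaxed optimum would be about 29.0, but investments are indivisible.
L + J: cost 2 + 13 = 15 ≤ 16, payoff 12 + 16 = 28.
L + M: cost 2 + 5 = 7 ≤ 16, payoff 12 + 5 = 17.
L + G + M: cost 2 + 6 + 5 = 13 ≤ 16, payoff 12 + 3 + 5 = 20.
Best is L and J with total payoff 28.

28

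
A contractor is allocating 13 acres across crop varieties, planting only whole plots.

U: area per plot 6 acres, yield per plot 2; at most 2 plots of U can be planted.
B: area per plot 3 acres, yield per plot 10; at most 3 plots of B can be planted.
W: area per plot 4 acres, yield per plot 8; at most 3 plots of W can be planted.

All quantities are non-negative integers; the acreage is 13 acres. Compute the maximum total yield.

38

3×B: area 9 ≤ 13, yield 3·10 = 30.
3×B and 1×W: area 13 ≤ 13, yield 3·10 + 1·8 = 38.
Best is 38.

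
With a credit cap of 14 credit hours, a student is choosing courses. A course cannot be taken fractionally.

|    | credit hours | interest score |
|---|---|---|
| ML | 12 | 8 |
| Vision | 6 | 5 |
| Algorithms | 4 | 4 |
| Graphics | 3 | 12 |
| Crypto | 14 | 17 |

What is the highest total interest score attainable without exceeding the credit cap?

21

Treat it as a binary knapsack problem.
Take Vision, Algorithms, and Graphics: credit hours 6 + 4 + 3 = 13 ≤ 14, interest score 5 + 4 + 12 = 21.
No other feasible combination does better.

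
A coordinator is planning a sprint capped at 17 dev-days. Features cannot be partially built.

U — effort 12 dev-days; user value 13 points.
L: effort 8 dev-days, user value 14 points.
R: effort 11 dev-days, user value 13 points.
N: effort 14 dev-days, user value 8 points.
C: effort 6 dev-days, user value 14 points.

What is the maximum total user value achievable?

28

Take L and C: effort 8 + 6 = 14 ≤ 17, user value 14 + 14 = 28.
No other feasible combination does better.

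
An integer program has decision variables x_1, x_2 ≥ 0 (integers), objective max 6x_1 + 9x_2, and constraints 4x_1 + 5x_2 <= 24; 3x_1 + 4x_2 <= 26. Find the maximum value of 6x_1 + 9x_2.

(x_1,x_2)=(1,4): 4·1+5·4=24≤24, 3·1+4·4=19≤26, objective 42.
(x_1,x_2)=(2,3): 4·2+5·3=23≤24, 3·2+4·3=18≤26, objective 39.
(x_1,x_2)=(0,4): 4·0+5·4=20≤24, 3·0+4·4=16≤26, objective 36.
(x_1,x_2)=(1,3): 4·1+5·3=19≤24, 3·1+4·3=15≤26, objective 33.
No feasible integer point exceeds 42.

42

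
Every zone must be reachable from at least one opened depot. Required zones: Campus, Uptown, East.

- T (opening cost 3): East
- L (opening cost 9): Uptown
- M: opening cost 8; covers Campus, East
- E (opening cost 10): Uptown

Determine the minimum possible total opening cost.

17

The greedy cost-per-new-zone heuristic would pick T, M, and L for 20, but a cheaper cover exists.
Choose L and M: together they cover Campus, Uptown, East — every zone.
Total opening cost: 9 + 8 = 17.
No cover costs less than 17.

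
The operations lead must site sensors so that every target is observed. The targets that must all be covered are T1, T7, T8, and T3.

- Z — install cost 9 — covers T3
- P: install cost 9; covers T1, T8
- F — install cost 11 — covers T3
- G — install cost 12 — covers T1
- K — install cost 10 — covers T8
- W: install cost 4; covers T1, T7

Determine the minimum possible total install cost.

This is an integer covering problem.
Choose Z, P, and W: together they cover T1, T7, T8, T3 — every target.
Total install cost: 9 + 9 + 4 = 22.

22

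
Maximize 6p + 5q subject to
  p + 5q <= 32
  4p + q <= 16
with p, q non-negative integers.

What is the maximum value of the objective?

(p,q)=(2,6): 1·2+5·6=32≤32, 4·2+1·6=14≤16, objective 42.
(p,q)=(3,4): 1·3+5·4=23≤32, 4·3+1·4=16≤16, objective 38.
(p,q)=(2,5): 1·2+5·5=27≤32, 4·2+1·5=13≤16, objective 37.
No feasible integer point exceeds 42.

42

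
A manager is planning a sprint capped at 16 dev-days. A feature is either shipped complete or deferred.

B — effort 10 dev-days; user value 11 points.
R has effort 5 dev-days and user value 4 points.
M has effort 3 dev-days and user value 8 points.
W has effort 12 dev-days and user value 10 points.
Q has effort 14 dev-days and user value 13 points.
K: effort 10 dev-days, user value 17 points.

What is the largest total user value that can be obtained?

25

M + K: effort 3 + 10 = 13 ≤ 16, user value 8 + 17 = 25.
B + M: effort 10 + 3 = 13 ≤ 16, user value 11 + 8 = 19.
R + K: effort 5 + 10 = 15 ≤ 16, user value 4 + 17 = 21.
Best is M and K with total user value 25.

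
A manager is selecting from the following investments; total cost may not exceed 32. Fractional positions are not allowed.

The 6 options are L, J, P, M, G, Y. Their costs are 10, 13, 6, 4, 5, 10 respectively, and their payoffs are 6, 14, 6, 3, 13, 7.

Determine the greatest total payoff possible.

Take J, M, G, and Y: cost 13 + 4 + 5 + 10 = 32 ≤ 32, payoff 14 + 3 + 13 + 7 = 37.
No other feasible combination does better.

37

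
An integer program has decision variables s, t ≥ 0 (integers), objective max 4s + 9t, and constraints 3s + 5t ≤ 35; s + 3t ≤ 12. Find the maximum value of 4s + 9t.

45

(s,t)=(9,1): 3·9+5·1=32≤35, 1·9+3·1=12≤12, objective 45.
(s,t)=(11,0): 3·11+5·0=33≤35, 1·11+3·0=11≤12, objective 44.
No feasible integer point exceeds 45.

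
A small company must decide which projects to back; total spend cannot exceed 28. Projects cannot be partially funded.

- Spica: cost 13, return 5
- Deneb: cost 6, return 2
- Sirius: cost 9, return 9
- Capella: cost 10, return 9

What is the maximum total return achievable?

20

Deneb + Sirius + Capella: cost 6 + 9 + 10 = 25 ≤ 28, return 2 + 9 + 9 = 20.
Spica + Deneb + Sirius: cost 13 + 6 + 9 = 28 ≤ 28, return 5 + 2 + 9 = 16.
Sirius + Capella: cost 9 + 10 = 19 ≤ 28, return 9 + 9 = 18.
Best is Deneb, Sirius, and Capella with total return 20.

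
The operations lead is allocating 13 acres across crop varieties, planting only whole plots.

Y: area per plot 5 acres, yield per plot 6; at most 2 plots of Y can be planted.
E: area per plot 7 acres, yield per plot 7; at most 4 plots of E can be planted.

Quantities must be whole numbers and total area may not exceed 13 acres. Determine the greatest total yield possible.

13

Y has the best ratio (6/5); taking only Y gives at most 2×6 = 12 (stopped by the area limit).
Mixing does better — 1×Y and 1×E: area 12 ≤ 13, yield 1·6 + 1·7 = 13.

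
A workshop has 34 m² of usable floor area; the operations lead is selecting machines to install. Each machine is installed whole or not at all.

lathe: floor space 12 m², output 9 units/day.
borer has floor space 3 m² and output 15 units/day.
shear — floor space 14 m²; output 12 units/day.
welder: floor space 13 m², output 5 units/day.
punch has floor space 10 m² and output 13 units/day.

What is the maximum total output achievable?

40

This is a 0-1 knapsack instance.
Take borer, shear, and punch: floor space 3 + 14 + 10 = 27 ≤ 34, output 15 + 12 + 13 = 40.
No other feasible combination does better.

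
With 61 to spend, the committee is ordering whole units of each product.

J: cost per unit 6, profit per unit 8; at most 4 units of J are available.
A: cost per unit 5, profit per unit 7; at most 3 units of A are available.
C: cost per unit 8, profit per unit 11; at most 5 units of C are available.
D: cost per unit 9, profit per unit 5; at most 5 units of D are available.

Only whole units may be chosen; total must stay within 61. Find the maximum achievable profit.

84

1×J, 3×A, and 5×C: cost 61 ≤ 61, profit 1·8 + 3·7 + 5·11 = 84.
4×J, 1×A, and 4×C: cost 61 ≤ 61, profit 4·8 + 1·7 + 4·11 = 83.
Best is 84.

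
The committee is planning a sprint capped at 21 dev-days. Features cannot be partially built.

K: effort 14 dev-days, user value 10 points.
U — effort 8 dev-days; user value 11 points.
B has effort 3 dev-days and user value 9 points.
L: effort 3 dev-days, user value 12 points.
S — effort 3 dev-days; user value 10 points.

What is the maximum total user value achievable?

42

Take U, B, L, and S: effort 8 + 3 + 3 + 3 = 17 ≤ 21, user value 11 + 9 + 12 + 10 = 42.
No other feasible combination does better.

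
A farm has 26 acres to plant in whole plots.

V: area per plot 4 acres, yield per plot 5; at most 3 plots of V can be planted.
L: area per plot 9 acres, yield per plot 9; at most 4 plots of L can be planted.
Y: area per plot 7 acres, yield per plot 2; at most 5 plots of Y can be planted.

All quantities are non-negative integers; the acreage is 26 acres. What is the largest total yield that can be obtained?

V has the best ratio (5/4); taking only V gives at most 3×5 = 15 (stopped by the supply cap of 3).
Mixing does better — 2×V and 2×L: area 26 ≤ 26, yield 2·5 + 2·9 = 28.

28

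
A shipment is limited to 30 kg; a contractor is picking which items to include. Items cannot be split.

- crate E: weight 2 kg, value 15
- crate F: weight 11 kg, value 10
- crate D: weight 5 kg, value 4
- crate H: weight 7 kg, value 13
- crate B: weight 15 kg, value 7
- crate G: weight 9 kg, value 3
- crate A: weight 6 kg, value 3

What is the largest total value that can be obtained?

42

crate E + crate F + crate H + crate A: weight 2 + 11 + 7 + 6 = 26 ≤ 30, value 15 + 10 + 13 + 3 = 41.
crate E + crate F + crate D + crate H: weight 2 + 11 + 5 + 7 = 25 ≤ 30, value 15 + 10 + 4 + 13 = 42.
crate E + crate F + crate H + crate G: weight 2 + 11 + 7 + 9 = 29 ≤ 30, value 15 + 10 + 13 + 3 = 41.
Best is crate E, crate F, crate D, and crate H with total value 42.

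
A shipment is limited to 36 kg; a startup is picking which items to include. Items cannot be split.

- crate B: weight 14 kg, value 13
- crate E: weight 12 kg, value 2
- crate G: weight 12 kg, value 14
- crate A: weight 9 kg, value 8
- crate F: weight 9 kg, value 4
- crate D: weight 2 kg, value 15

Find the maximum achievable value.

Allowing fractional choices, the relaxed optimum would be about 49.1, but items are indivisible.
crate G + crate A + crate F + crate D: weight 12 + 9 + 9 + 2 = 32 ≤ 36, value 14 + 8 + 4 + 15 = 41.
crate B + crate G + crate D: weight 14 + 12 + 2 = 28 ≤ 36, value 13 + 14 + 15 = 42.
crate B + crate A + crate F + crate D: weight 14 + 9 + 9 + 2 = 34 ≤ 36, value 13 + 8 + 4 + 15 = 40.
Best is crate B, crate G, and crate D with total value 42.

42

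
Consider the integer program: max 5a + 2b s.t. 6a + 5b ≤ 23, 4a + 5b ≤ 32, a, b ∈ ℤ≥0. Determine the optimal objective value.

17

The continuous relaxation peaks at (3.83, 0) with value 19.17; rounding to a feasible lattice point costs some objective.
(a,b)=(3,1) is feasible, giving 17.
(a,b)=(3,0) is feasible, giving 15.
(a,b)=(2,2) is feasible, giving 14.
(a,b)=(2,1) is feasible, giving 12.
Maximum is 17 at (a,b)=(3,1).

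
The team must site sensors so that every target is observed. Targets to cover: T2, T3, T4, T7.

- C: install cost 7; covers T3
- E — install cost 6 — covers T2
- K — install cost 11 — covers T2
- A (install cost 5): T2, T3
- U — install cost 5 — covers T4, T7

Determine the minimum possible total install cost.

10

Choose A and U: together they cover T2, T3, T4, T7 — every target.
Total install cost: 5 + 5 = 10.
No cover costs less than 10.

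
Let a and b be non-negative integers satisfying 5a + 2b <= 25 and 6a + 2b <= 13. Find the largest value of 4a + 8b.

48

Relaxing integrality, the LP optimum is 52.00 at (a,b) = (0, 6.5), which is not an integer point.
(a,b)=(0,6): 5·0+2·6=12≤25, 6·0+2·6=12≤13, objective 48.
(a,b)=(0,5): 5·0+2·5=10≤25, 6·0+2·5=10≤13, objective 40.
The best lattice point is (0,6), giving 48.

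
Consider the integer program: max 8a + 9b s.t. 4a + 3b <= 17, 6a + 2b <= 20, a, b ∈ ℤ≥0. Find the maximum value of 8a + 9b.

(a,b)=(0,5): 4·0+3·5=15≤17, 6·0+2·5=10≤20, objective 45.
(a,b)=(1,4): 4·1+3·4=16≤17, 6·1+2·4=14≤20, objective 44.
(a,b)=(0,4): 4·0+3·4=12≤17, 6·0+2·4=8≤20, objective 36.
No feasible integer point exceeds 45.

45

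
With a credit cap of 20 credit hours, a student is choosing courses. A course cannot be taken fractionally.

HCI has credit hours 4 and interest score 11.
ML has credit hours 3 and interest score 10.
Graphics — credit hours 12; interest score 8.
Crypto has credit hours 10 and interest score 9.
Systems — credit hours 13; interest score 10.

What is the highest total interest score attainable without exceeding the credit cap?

31

Allowing fractional choices, the relaxed optimum would be about 32.3, but courses are indivisible.
HCI + ML + Crypto: credit hours 4 + 3 + 10 = 17 ≤ 20, interest score 11 + 10 + 9 = 30.
HCI + ML + Systems: credit hours 4 + 3 + 13 = 20 ≤ 20, interest score 11 + 10 + 10 = 31.
Best is HCI, ML, and Systems with total interest score 31.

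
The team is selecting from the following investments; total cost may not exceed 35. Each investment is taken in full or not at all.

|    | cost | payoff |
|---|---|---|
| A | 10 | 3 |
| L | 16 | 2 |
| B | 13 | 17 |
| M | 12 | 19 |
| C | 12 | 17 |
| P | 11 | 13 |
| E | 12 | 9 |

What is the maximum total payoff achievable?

49

This is a 0-1 knapsack instance.
A + M + C: cost 10 + 12 + 12 = 34 ≤ 35, payoff 3 + 19 + 17 = 39.
M + C + P: cost 12 + 12 + 11 = 35 ≤ 35, payoff 19 + 17 + 13 = 49.
M + P + E: cost 12 + 11 + 12 = 35 ≤ 35, payoff 19 + 13 + 9 = 41.
Best is M, C, and P with total payoff 49.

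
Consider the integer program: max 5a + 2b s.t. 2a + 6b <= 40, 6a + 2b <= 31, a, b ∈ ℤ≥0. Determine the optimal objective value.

26

Relaxing integrality, the LP optimum is 27.69 at (a,b) = (3.31, 5.56), which is not an integer point.
(a,b)=(4,3): 2·4+6·3=26≤40, 6·4+2·3=30≤31, objective 26.
(a,b)=(3,5): 2·3+6·5=36≤40, 6·3+2·5=28≤31, objective 25.
(a,b)=(4,2): 2·4+6·2=20≤40, 6·4+2·2=28≤31, objective 24.
No feasible integer point exceeds 26.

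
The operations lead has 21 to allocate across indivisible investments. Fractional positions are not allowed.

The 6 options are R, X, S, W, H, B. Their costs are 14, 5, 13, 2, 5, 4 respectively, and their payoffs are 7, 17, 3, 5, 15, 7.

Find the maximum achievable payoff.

Take X, W, H, and B: cost 5 + 2 + 5 + 4 = 16 ≤ 21, payoff 17 + 5 + 15 + 7 = 44.
No other feasible combination does better.

44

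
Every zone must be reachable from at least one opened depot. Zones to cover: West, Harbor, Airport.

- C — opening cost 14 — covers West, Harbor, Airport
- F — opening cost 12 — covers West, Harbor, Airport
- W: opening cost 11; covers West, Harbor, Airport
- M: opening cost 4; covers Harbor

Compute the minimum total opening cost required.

W alone covers West, Harbor, Airport — every zone.
Total opening cost: 11.
No cover costs less than 11.

11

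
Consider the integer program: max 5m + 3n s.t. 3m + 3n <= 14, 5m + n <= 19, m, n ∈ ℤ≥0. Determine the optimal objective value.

Relaxing integrality, the LP optimum is 21.17 at (m,n) = (3.58, 1.08), which is not an integer point.
(m,n)=(3,1): 3·3+3·1=12≤14, 5·3+1·1=16≤19, objective 18.
(m,n)=(2,2): 3·2+3·2=12≤14, 5·2+1·2=12≤19, objective 16.
(m,n)=(3,0): 3·3+3·0=9≤14, 5·3+1·0=15≤19, objective 15.
The best lattice point is (3,1), giving 18.

18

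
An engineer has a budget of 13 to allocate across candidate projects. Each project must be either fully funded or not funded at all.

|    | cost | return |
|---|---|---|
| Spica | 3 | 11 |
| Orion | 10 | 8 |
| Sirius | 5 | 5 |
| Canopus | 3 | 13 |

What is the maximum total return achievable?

This is an integer program with binary decision variables.
Allowing fractional choices, the relaxed optimum would be about 30.6, but projects are indivisible.
Spica + Sirius + Canopus: cost 3 + 5 + 3 = 11 ≤ 13, return 11 + 5 + 13 = 29.
Spica + Canopus: cost 3 + 3 = 6 ≤ 13, return 11 + 13 = 24.
Best is Spica, Sirius, and Canopus with total return 29.

29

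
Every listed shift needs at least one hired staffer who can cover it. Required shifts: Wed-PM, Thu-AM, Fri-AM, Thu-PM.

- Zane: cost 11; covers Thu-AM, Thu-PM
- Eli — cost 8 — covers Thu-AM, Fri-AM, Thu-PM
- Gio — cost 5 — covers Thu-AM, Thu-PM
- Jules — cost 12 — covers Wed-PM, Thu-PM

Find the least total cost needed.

20

The greedy cost-per-new-shift heuristic would pick Gio, Eli, and Jules for 25, but a cheaper cover exists.
Choose Eli and Jules: together they cover Wed-PM, Thu-AM, Fri-AM, Thu-PM — every shift.
Total cost: 8 + 12 = 20.
No cover costs less than 20.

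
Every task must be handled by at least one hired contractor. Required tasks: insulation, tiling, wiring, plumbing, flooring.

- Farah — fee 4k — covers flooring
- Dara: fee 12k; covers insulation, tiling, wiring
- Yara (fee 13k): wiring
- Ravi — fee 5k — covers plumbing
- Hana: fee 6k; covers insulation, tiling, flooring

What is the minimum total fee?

The greedy cost-per-new-task heuristic would pick Hana, Ravi, and Dara for 23, but a cheaper cover exists.
Choose Farah, Dara, and Ravi: together they cover insulation, tiling, wiring, plumbing, flooring — every task.
Total fee: 4 + 12 + 5 = 21.
No cover costs less than 21.

21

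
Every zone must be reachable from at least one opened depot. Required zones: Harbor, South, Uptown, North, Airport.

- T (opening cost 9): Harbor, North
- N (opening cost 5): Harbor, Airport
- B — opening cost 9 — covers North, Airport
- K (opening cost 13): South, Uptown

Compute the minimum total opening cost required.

27

Choose T, N, and K: together they cover Harbor, South, Uptown, North, Airport — every zone.
Total opening cost: 9 + 5 + 13 = 27.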